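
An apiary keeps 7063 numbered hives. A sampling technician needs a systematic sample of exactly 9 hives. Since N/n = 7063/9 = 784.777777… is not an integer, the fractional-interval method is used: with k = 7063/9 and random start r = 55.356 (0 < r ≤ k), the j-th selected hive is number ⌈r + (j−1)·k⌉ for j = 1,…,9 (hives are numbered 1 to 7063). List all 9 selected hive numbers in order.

j=1: r + 0k = 55.356 → ⌈·⌉ = 56
j=2: r + 1k = 840.133777… → ⌈·⌉ = 841
j=3: r + 2k = 1624.911555… → ⌈·⌉ = 1625
j=4: r + 3k = 2409.689333… → ⌈·⌉ = 2410
j=5: r + 4k = 3194.467111… → ⌈·⌉ = 3195
j=6: r + 5k = 3979.244888… → ⌈·⌉ = 3980
j=7: r + 6k = 4764.022666… → ⌈·⌉ = 4765
j=8: r + 7k = 5548.800444… → ⌈·⌉ = 5549
j=9: r + 8k = 6333.578222… → ⌈·⌉ = 6334

56, 841, 1625, 2410, 3195, 3980, 4765, 5549, 6334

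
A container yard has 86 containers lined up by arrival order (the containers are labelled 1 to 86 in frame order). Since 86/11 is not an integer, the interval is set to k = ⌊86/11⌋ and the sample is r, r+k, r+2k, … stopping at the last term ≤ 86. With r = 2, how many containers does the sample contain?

k = ⌊86/11⌋ = 7
Achieved size = ⌊(86 − 2)/7⌋ + 1 = ⌊84/7⌋ + 1 = 12 + 1 = 13
(last selection: 2 + 12×7 = 86 ≤ 86; next would be 93 > 86)

13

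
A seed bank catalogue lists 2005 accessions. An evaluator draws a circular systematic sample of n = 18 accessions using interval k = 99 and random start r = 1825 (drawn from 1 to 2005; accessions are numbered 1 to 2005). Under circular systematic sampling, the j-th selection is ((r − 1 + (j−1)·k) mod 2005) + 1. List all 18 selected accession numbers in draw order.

1825, 1924, 18, 117, 216, 315, 414, 513, 612, 711, 810, 909, 1008, 1107, 1206, 1305, 1404, 1503

Selection 1: 1825
Selection 2: 1825 + 99 = 1924
Selection 3: 1924 + 99 = 2023 → 2023 − 2005 = 18
Selection 4: 18 + 99 = 117
Selection 5: 117 + 99 = 216
Selection 6: 216 + 99 = 315
Selection 7: 315 + 99 = 414
Selection 8: 414 + 99 = 513
Selection 9: 513 + 99 = 612
Selection 10: 612 + 99 = 711
Selection 11: 711 + 99 = 810
Selection 12: 810 + 99 = 909
Selection 13: 909 + 99 = 1008
Selection 14: 1008 + 99 = 1107
Selection 15: 1107 + 99 = 1206
Selection 16: 1206 + 99 = 1305
Selection 17: 1305 + 99 = 1404
Selection 18: 1404 + 99 = 1503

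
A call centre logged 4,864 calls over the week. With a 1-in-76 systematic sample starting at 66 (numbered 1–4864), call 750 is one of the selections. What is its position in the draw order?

10

k = 76
position = (750 − 66)/76 + 1 = 684/76 + 1 = 9 + 1 = 10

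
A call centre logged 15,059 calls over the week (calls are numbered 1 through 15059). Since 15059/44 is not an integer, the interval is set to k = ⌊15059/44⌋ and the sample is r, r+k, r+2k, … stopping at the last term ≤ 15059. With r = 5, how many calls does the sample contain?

45

k = ⌊15059/44⌋ = 342
Achieved size = ⌊(15059 − 5)/342⌋ + 1 = ⌊15054/342⌋ + 1 = 44 + 1 = 45
(last selection: 5 + 44×342 = 15053 ≤ 15059; next would be 15395 > 15059)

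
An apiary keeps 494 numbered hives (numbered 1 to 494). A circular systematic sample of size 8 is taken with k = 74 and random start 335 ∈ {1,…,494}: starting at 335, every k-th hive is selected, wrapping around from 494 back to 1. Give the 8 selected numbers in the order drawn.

Selection 1: 335
Selection 2: 335 + 74 = 409
Selection 3: 409 + 74 = 483
Selection 4: 483 + 74 = 557 → 557 − 494 = 63
Selection 5: 63 + 74 = 137
Selection 6: 137 + 74 = 211
Selection 7: 211 + 74 = 285
Selection 8: 285 + 74 = 359

335, 409, 483, 63, 137, 211, 285, 359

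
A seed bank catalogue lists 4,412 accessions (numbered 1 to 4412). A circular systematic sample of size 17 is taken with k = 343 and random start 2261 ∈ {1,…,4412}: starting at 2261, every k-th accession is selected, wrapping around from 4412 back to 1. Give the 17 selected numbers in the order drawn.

Selection 1: 2261
Selection 2: 2261 + 343 = 2604
Selection 3: 2604 + 343 = 2947
Selection 4: 2947 + 343 = 3290
Selection 5: 3290 + 343 = 3633
Selection 6: 3633 + 343 = 3976
Selection 7: 3976 + 343 = 4319
Selection 8: 4319 + 343 = 4662 → 4662 − 4412 = 250
Selection 9: 250 + 343 = 593
Selection 10: 593 + 343 = 936
Selection 11: 936 + 343 = 1279
Selection 12: 1279 + 343 = 1622
Selection 13: 1622 + 343 = 1965
Selection 14: 1965 + 343 = 2308
Selection 15: 2308 + 343 = 2651
Selection 16: 2651 + 343 = 2994
Selection 17: 2994 + 343 = 3337

2261, 2604, 2947, 3290, 3633, 3976, 4319, 250, 593, 936, 1279, 1622, 1965, 2308, 2651, 2994, 3337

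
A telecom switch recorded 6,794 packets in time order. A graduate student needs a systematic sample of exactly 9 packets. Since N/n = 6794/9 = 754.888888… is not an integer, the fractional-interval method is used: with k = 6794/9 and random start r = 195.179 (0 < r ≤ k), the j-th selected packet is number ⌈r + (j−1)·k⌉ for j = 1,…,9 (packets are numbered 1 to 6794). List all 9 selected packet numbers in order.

j=1: r + 0k = 195.179 → ⌈·⌉ = 196
j=2: r + 1k = 950.067888… → ⌈·⌉ = 951
j=3: r + 2k = 1704.956777… → ⌈·⌉ = 1705
j=4: r + 3k = 2459.845666… → ⌈·⌉ = 2460
j=5: r + 4k = 3214.734555… → ⌈·⌉ = 3215
j=6: r + 5k = 3969.623444… → ⌈·⌉ = 3970
j=7: r + 6k = 4724.512333… → ⌈·⌉ = 4725
j=8: r + 7k = 5479.401222… → ⌈·⌉ = 5480
j=9: r + 8k = 6234.290111… → ⌈·⌉ = 6235

196, 951, 1705, 2460, 3215, 3970, 4725, 5480, 6235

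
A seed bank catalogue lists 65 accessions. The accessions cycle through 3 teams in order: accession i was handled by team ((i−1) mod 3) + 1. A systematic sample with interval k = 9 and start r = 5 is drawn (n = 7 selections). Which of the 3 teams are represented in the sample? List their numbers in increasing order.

Consecutive selections differ by k = 9, so their team numbers differ by 9 mod 3 = 0.
gcd(9, 3) = 3, so the sample visits 3/3 = 1 distinct residues mod 3.
Start 5 is team 2; the teams hit are 2.

2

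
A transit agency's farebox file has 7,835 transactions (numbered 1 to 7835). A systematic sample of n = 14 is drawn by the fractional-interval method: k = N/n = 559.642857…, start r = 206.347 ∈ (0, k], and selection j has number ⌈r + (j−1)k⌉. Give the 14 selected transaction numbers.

207, 766, 1326, 1886, 2445, 3005, 3565, 4124, 4684, 5244, 5803, 6363, 6923, 7482

j=1: r + 0k = 206.347 → ⌈·⌉ = 207
j=2: r + 1k = 765.989857… → ⌈·⌉ = 766
j=3: r + 2k = 1325.632714… → ⌈·⌉ = 1326
j=4: r + 3k = 1885.275571… → ⌈·⌉ = 1886
j=5: r + 4k = 2444.918428… → ⌈·⌉ = 2445
j=6: r + 5k = 3004.561285… → ⌈·⌉ = 3005
j=7: r + 6k = 3564.204142… → ⌈·⌉ = 3565
j=8: r + 7k = 4123.847 → ⌈·⌉ = 4124
j=9: r + 8k = 4683.489857… → ⌈·⌉ = 4684
j=10: r + 9k = 5243.132714… → ⌈·⌉ = 5244
j=11: r + 10k = 5802.775571… → ⌈·⌉ = 5803
j=12: r + 11k = 6362.418428… → ⌈·⌉ = 6363
j=13: r + 12k = 6922.061285… → ⌈·⌉ = 6923
j=14: r + 13k = 7481.704142… → ⌈·⌉ = 7482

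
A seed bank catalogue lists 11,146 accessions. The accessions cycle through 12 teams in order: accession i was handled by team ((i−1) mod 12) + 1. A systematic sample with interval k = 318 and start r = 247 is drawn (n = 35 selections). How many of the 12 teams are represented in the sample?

2

Consecutive selections differ by k = 318, so their team numbers differ by 318 mod 12 = 6.
gcd(318, 12) = 6, so the sample visits 12/6 = 2 distinct residues mod 12.
Start 247 is team 7; the teams hit are 1, 7.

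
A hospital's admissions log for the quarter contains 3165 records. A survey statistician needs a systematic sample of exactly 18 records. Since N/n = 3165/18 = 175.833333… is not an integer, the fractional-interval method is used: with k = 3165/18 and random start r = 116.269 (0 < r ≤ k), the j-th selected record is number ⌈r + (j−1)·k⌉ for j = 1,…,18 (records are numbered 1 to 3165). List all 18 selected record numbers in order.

j=1: r + 0k = 116.269 → ⌈·⌉ = 117
j=2: r + 1k = 292.102333… → ⌈·⌉ = 293
j=3: r + 2k = 467.935666… → ⌈·⌉ = 468
j=4: r + 3k = 643.769 → ⌈·⌉ = 644
j=5: r + 4k = 819.602333… → ⌈·⌉ = 820
j=6: r + 5k = 995.435666… → ⌈·⌉ = 996
j=7: r + 6k = 1171.269 → ⌈·⌉ = 1172
j=8: r + 7k = 1347.102333… → ⌈·⌉ = 1348
j=9: r + 8k = 1522.935666… → ⌈·⌉ = 1523
j=10: r + 9k = 1698.769 → ⌈·⌉ = 1699
j=11: r + 10k = 1874.602333… → ⌈·⌉ = 1875
j=12: r + 11k = 2050.435666… → ⌈·⌉ = 2051
j=13: r + 12k = 2226.269 → ⌈·⌉ = 2227
j=14: r + 13k = 2402.102333… → ⌈·⌉ = 2403
j=15: r + 14k = 2577.935666… → ⌈·⌉ = 2578
j=16: r + 15k = 2753.769 → ⌈·⌉ = 2754
j=17: r + 16k = 2929.602333… → ⌈·⌉ = 2930
j=18: r + 17k = 3105.435666… → ⌈·⌉ = 3106

117, 293, 468, 644, 820, 996, 1172, 1348, 1523, 1699, 1875, 2051, 2227, 2403, 2578, 2754, 2930, 3106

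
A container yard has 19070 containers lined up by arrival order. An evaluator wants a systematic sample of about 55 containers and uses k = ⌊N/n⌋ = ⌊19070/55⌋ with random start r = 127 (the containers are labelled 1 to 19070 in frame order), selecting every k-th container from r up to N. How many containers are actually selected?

55

k = ⌊19070/55⌋ = 346
Achieved size = ⌊(19070 − 127)/346⌋ + 1 = ⌊18943/346⌋ + 1 = 54 + 1 = 55
(last selection: 127 + 54×346 = 18811 ≤ 19070; next would be 19157 > 19070)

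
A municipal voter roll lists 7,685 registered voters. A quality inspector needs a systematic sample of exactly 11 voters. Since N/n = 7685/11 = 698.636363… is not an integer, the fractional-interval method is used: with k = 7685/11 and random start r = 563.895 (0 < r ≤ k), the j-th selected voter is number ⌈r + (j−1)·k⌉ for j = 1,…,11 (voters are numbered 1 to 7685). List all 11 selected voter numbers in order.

564, 1263, 1962, 2660, 3359, 4058, 4756, 5455, 6153, 6852, 7551

j=1: r + 0k = 563.895 → ⌈·⌉ = 564
j=2: r + 1k = 1262.531363… → ⌈·⌉ = 1263
j=3: r + 2k = 1961.167727… → ⌈·⌉ = 1962
j=4: r + 3k = 2659.804090… → ⌈·⌉ = 2660
j=5: r + 4k = 3358.440454… → ⌈·⌉ = 3359
j=6: r + 5k = 4057.076818… → ⌈·⌉ = 4058
j=7: r + 6k = 4755.713181… → ⌈·⌉ = 4756
j=8: r + 7k = 5454.349545… → ⌈·⌉ = 5455
j=9: r + 8k = 6152.985909… → ⌈·⌉ = 6153
j=10: r + 9k = 6851.622272… → ⌈·⌉ = 6852
j=11: r + 10k = 7550.258636… → ⌈·⌉ = 7551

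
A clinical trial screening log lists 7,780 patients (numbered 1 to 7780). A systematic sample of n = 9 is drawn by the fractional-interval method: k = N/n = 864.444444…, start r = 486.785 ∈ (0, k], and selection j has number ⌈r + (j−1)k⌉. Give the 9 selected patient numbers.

487, 1352, 2216, 3081, 3945, 4810, 5674, 6538, 7403

j=1: r + 0k = 486.785 → ⌈·⌉ = 487
j=2: r + 1k = 1351.229444… → ⌈·⌉ = 1352
j=3: r + 2k = 2215.673888… → ⌈·⌉ = 2216
j=4: r + 3k = 3080.118333… → ⌈·⌉ = 3081
j=5: r + 4k = 3944.562777… → ⌈·⌉ = 3945
j=6: r + 5k = 4809.007222… → ⌈·⌉ = 4810
j=7: r + 6k = 5673.451666… → ⌈·⌉ = 5674
j=8: r + 7k = 6537.896111… → ⌈·⌉ = 6538
j=9: r + 8k = 7402.340555… → ⌈·⌉ = 7403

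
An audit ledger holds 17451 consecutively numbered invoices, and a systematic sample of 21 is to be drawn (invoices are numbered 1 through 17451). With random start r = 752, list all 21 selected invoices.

k = N/n = 17451/21 = 831
invoice 1: 752
invoice 2: 752 + 831 = 1583
invoice 3: 1583 + 831 = 2414
invoice 4: 2414 + 831 = 3245
invoice 5: 3245 + 831 = 4076
invoice 6: 4076 + 831 = 4907
invoice 7: 4907 + 831 = 5738
invoice 8: 5738 + 831 = 6569
invoice 9: 6569 + 831 = 7400
invoice 10: 7400 + 831 = 8231
invoice 11: 8231 + 831 = 9062
invoice 12: 9062 + 831 = 9893
invoice 13: 9893 + 831 = 10724
invoice 14: 10724 + 831 = 11555
invoice 15: 11555 + 831 = 12386
invoice 16: 12386 + 831 = 13217
invoice 17: 13217 + 831 = 14048
invoice 18: 14048 + 831 = 14879
invoice 19: 14879 + 831 = 15710
invoice 20: 15710 + 831 = 16541
invoice 21: 16541 + 831 = 17372

752, 1583, 2414, 3245, 4076, 4907, 5738, 6569, 7400, 8231, 9062, 9893, 10724, 11555, 12386, 13217, 14048, 14879, 15710, 16541, 17372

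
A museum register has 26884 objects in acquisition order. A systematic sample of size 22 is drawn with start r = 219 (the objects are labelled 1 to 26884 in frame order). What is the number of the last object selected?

25881

k = 26884/22 = 1222
22nd selection = r + (22−1)·k = 219 + 21×1222 = 219 + 25662 = 25881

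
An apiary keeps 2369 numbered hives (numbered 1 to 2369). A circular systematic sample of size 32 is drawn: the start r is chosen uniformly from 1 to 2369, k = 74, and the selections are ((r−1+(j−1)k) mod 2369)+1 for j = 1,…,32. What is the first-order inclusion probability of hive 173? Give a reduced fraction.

32/2369

For each position j, as r ranges over 1…2369 the j-th selection hits every hive exactly once, so hive 173 is selected for exactly 32 of the 2369 starts.
Inclusion probability = 32/2369.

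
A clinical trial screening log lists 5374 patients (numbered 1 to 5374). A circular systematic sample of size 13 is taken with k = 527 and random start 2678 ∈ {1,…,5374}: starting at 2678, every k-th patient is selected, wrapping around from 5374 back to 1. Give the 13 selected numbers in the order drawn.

2678, 3205, 3732, 4259, 4786, 5313, 466, 993, 1520, 2047, 2574, 3101, 3628

Selection 1: 2678
Selection 2: 2678 + 527 = 3205
Selection 3: 3205 + 527 = 3732
Selection 4: 3732 + 527 = 4259
Selection 5: 4259 + 527 = 4786
Selection 6: 4786 + 527 = 5313
Selection 7: 5313 + 527 = 5840 → 5840 − 5374 = 466
Selection 8: 466 + 527 = 993
Selection 9: 993 + 527 = 1520
Selection 10: 1520 + 527 = 2047
Selection 11: 2047 + 527 = 2574
Selection 12: 2574 + 527 = 3101
Selection 13: 3101 + 527 = 3628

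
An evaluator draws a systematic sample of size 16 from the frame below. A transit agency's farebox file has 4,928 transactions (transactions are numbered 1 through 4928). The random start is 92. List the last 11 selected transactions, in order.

k = N/n = 4928/16 = 308
6th selection = 92 + 5×308 = 1632
7th: 1632 + 308 = 1940
8th: 1940 + 308 = 2248
9th: 2248 + 308 = 2556
10th: 2556 + 308 = 2864
11th: 2864 + 308 = 3172
12th: 3172 + 308 = 3480
13th: 3480 + 308 = 3788
14th: 3788 + 308 = 4096
15th: 4096 + 308 = 4404
16th: 4404 + 308 = 4712

1632, 1940, 2248, 2556, 2864, 3172, 3480, 3788, 4096, 4404, 4712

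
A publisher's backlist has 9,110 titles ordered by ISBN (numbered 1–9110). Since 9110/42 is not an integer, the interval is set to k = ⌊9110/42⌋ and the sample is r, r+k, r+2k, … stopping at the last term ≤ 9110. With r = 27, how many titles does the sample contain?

43

k = ⌊9110/42⌋ = 216
Achieved size = ⌊(9110 − 27)/216⌋ + 1 = ⌊9083/216⌋ + 1 = 42 + 1 = 43
(last selection: 27 + 42×216 = 9099 ≤ 9110; next would be 9315 > 9110)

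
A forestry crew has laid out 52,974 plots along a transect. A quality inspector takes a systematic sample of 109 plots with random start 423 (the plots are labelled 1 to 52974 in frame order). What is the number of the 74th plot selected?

35901

k = 52974/109 = 486
74th selection = r + (74−1)·k = 423 + 73×486 = 423 + 35478 = 35901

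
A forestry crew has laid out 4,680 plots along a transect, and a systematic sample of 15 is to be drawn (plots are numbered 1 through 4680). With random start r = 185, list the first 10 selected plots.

185, 497, 809, 1121, 1433, 1745, 2057, 2369, 2681, 2993

k = N/n = 4680/15 = 312
plot 1: 185
plot 2: 185 + 312 = 497
plot 3: 497 + 312 = 809
plot 4: 809 + 312 = 1121
plot 5: 1121 + 312 = 1433
plot 6: 1433 + 312 = 1745
plot 7: 1745 + 312 = 2057
plot 8: 2057 + 312 = 2369
plot 9: 2369 + 312 = 2681
plot 10: 2681 + 312 = 2993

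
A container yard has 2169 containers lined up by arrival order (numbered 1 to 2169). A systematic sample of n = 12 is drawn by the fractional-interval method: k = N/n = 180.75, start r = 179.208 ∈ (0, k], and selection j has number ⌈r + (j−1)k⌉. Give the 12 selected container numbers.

180, 360, 541, 722, 903, 1083, 1264, 1445, 1626, 1806, 1987, 2168

j=1: r + 0k = 179.208 → ⌈·⌉ = 180
j=2: r + 1k = 359.958 → ⌈·⌉ = 360
j=3: r + 2k = 540.708 → ⌈·⌉ = 541
j=4: r + 3k = 721.458 → ⌈·⌉ = 722
j=5: r + 4k = 902.208 → ⌈·⌉ = 903
j=6: r + 5k = 1082.958 → ⌈·⌉ = 1083
j=7: r + 6k = 1263.708 → ⌈·⌉ = 1264
j=8: r + 7k = 1444.458 → ⌈·⌉ = 1445
j=9: r + 8k = 1625.208 → ⌈·⌉ = 1626
j=10: r + 9k = 1805.958 → ⌈·⌉ = 1806
j=11: r + 10k = 1986.708 → ⌈·⌉ = 1987
j=12: r + 11k = 2167.458 → ⌈·⌉ = 2168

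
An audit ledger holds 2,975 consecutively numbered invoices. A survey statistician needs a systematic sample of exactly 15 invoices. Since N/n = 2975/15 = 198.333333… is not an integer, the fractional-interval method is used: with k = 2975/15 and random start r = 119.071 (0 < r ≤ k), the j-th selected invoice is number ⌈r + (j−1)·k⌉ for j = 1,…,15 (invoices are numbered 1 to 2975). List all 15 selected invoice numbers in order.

120, 318, 516, 715, 913, 1111, 1310, 1508, 1706, 1905, 2103, 2301, 2500, 2698, 2896

j=1: r + 0k = 119.071 → ⌈·⌉ = 120
j=2: r + 1k = 317.404333… → ⌈·⌉ = 318
j=3: r + 2k = 515.737666… → ⌈·⌉ = 516
j=4: r + 3k = 714.071 → ⌈·⌉ = 715
j=5: r + 4k = 912.404333… → ⌈·⌉ = 913
j=6: r + 5k = 1110.737666… → ⌈·⌉ = 1111
j=7: r + 6k = 1309.071 → ⌈·⌉ = 1310
j=8: r + 7k = 1507.404333… → ⌈·⌉ = 1508
j=9: r + 8k = 1705.737666… → ⌈·⌉ = 1706
j=10: r + 9k = 1904.071 → ⌈·⌉ = 1905
j=11: r + 10k = 2102.404333… → ⌈·⌉ = 2103
j=12: r + 11k = 2300.737666… → ⌈·⌉ = 2301
j=13: r + 12k = 2499.071 → ⌈·⌉ = 2500
j=14: r + 13k = 2697.404333… → ⌈·⌉ = 2698
j=15: r + 14k = 2895.737666… → ⌈·⌉ = 2896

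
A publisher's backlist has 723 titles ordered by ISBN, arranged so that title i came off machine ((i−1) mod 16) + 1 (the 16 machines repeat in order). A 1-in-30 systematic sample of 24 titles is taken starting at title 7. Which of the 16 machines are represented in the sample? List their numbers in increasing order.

Consecutive selections differ by k = 30, so their machine numbers differ by 30 mod 16 = 14.
gcd(30, 16) = 2, so the sample visits 16/2 = 8 distinct residues mod 16.
Start 7 is machine 7; the machines hit are 1, 3, 5, 7, 9, 11, 13, 15.

1, 3, 5, 7, 9, 11, 13, 15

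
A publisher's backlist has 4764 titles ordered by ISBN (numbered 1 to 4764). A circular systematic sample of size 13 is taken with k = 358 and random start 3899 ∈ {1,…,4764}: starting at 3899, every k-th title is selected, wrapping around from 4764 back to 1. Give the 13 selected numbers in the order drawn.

Selection 1: 3899
Selection 2: 3899 + 358 = 4257
Selection 3: 4257 + 358 = 4615
Selection 4: 4615 + 358 = 4973 → 4973 − 4764 = 209
Selection 5: 209 + 358 = 567
Selection 6: 567 + 358 = 925
Selection 7: 925 + 358 = 1283
Selection 8: 1283 + 358 = 1641
Selection 9: 1641 + 358 = 1999
Selection 10: 1999 + 358 = 2357
Selection 11: 2357 + 358 = 2715
Selection 12: 2715 + 358 = 3073
Selection 13: 3073 + 358 = 3431

3899, 4257, 4615, 209, 567, 925, 1283, 1641, 1999, 2357, 2715, 3073, 3431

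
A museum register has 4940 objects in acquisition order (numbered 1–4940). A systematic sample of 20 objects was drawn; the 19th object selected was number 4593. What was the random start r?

k = 4940/20 = 247
r = 4593 − (19−1)×247 = 4593 − 4446 = 147

147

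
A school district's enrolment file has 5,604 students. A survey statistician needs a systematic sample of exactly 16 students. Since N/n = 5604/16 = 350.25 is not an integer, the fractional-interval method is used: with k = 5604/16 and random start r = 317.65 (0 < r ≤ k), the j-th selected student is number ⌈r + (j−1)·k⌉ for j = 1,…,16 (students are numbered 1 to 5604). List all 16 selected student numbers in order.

318, 668, 1019, 1369, 1719, 2069, 2420, 2770, 3120, 3470, 3821, 4171, 4521, 4871, 5222, 5572

j=1: r + 0k = 317.65 → ⌈·⌉ = 318
j=2: r + 1k = 667.9 → ⌈·⌉ = 668
j=3: r + 2k = 1018.15 → ⌈·⌉ = 1019
j=4: r + 3k = 1368.4 → ⌈·⌉ = 1369
j=5: r + 4k = 1718.65 → ⌈·⌉ = 1719
j=6: r + 5k = 2068.9 → ⌈·⌉ = 2069
j=7: r + 6k = 2419.15 → ⌈·⌉ = 2420
j=8: r + 7k = 2769.4 → ⌈·⌉ = 2770
j=9: r + 8k = 3119.65 → ⌈·⌉ = 3120
j=10: r + 9k = 3469.9 → ⌈·⌉ = 3470
j=11: r + 10k = 3820.15 → ⌈·⌉ = 3821
j=12: r + 11k = 4170.4 → ⌈·⌉ = 4171
j=13: r + 12k = 4520.65 → ⌈·⌉ = 4521
j=14: r + 13k = 4870.9 → ⌈·⌉ = 4871
j=15: r + 14k = 5221.15 → ⌈·⌉ = 5222
j=16: r + 15k = 5571.4 → ⌈·⌉ = 5572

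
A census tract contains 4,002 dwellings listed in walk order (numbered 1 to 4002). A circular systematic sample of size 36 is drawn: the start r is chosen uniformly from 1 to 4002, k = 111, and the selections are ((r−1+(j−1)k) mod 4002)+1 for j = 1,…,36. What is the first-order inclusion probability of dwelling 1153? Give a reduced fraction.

6/667

For each position j, as r ranges over 1…4002 the j-th selection hits every dwelling exactly once, so dwelling 1153 is selected for exactly 36 of the 4002 starts.
Inclusion probability = 36/4002 = 6/667.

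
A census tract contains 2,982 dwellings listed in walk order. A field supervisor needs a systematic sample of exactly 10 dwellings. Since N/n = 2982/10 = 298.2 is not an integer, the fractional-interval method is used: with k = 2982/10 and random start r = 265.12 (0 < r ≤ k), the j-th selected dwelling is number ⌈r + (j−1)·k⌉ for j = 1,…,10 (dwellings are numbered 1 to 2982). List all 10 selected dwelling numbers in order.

266, 564, 862, 1160, 1458, 1757, 2055, 2353, 2651, 2949

j=1: r + 0k = 265.12 → ⌈·⌉ = 266
j=2: r + 1k = 563.32 → ⌈·⌉ = 564
j=3: r + 2k = 861.52 → ⌈·⌉ = 862
j=4: r + 3k = 1159.72 → ⌈·⌉ = 1160
j=5: r + 4k = 1457.92 → ⌈·⌉ = 1458
j=6: r + 5k = 1756.12 → ⌈·⌉ = 1757
j=7: r + 6k = 2054.32 → ⌈·⌉ = 2055
j=8: r + 7k = 2352.52 → ⌈·⌉ = 2353
j=9: r + 8k = 2650.72 → ⌈·⌉ = 2651
j=10: r + 9k = 2948.92 → ⌈·⌉ = 2949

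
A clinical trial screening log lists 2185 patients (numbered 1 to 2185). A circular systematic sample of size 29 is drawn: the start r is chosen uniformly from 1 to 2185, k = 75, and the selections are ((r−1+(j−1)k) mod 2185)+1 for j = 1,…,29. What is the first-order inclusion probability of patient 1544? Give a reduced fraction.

29/2185

For each position j, as r ranges over 1…2185 the j-th selection hits every patient exactly once, so patient 1544 is selected for exactly 29 of the 2185 starts.
Inclusion probability = 29/2185.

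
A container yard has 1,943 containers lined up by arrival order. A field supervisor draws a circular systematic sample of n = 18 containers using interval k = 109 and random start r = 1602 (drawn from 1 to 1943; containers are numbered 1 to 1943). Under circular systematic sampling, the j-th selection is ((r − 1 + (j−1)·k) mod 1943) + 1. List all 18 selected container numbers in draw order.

1602, 1711, 1820, 1929, 95, 204, 313, 422, 531, 640, 749, 858, 967, 1076, 1185, 1294, 1403, 1512

Selection 1: 1602
Selection 2: 1602 + 109 = 1711
Selection 3: 1711 + 109 = 1820
Selection 4: 1820 + 109 = 1929
Selection 5: 1929 + 109 = 2038 → 2038 − 1943 = 95
Selection 6: 95 + 109 = 204
Selection 7: 204 + 109 = 313
Selection 8: 313 + 109 = 422
Selection 9: 422 + 109 = 531
Selection 10: 531 + 109 = 640
Selection 11: 640 + 109 = 749
Selection 12: 749 + 109 = 858
Selection 13: 858 + 109 = 967
Selection 14: 967 + 109 = 1076
Selection 15: 1076 + 109 = 1185
Selection 16: 1185 + 109 = 1294
Selection 17: 1294 + 109 = 1403
Selection 18: 1403 + 109 = 1512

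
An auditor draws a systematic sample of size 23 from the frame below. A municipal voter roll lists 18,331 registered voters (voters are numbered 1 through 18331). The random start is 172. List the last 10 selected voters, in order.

k = N/n = 18331/23 = 797
14th selection = 172 + 13×797 = 10533
15th: 10533 + 797 = 11330
16th: 11330 + 797 = 12127
17th: 12127 + 797 = 12924
18th: 12924 + 797 = 13721
19th: 13721 + 797 = 14518
20th: 14518 + 797 = 15315
21st: 15315 + 797 = 16112
22nd: 16112 + 797 = 16909
23rd: 16909 + 797 = 17706

10533, 11330, 12127, 12924, 13721, 14518, 15315, 16112, 16909, 17706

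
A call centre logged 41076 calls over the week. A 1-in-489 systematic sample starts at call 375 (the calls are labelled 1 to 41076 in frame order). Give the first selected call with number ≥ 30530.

k = 489
Steps past start: ⌈(30530 − 375)/489⌉ = ⌈30155/489⌉ = 62
Selected call: 375 + 62×489 = 30693

30693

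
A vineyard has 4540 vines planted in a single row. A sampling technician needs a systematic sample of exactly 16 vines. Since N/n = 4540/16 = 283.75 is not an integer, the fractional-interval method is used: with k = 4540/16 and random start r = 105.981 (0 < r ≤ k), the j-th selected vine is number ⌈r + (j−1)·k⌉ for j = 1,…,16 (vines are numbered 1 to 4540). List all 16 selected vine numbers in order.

j=1: r + 0k = 105.981 → ⌈·⌉ = 106
j=2: r + 1k = 389.731 → ⌈·⌉ = 390
j=3: r + 2k = 673.481 → ⌈·⌉ = 674
j=4: r + 3k = 957.231 → ⌈·⌉ = 958
j=5: r + 4k = 1240.981 → ⌈·⌉ = 1241
j=6: r + 5k = 1524.731 → ⌈·⌉ = 1525
j=7: r + 6k = 1808.481 → ⌈·⌉ = 1809
j=8: r + 7k = 2092.231 → ⌈·⌉ = 2093
j=9: r + 8k = 2375.981 → ⌈·⌉ = 2376
j=10: r + 9k = 2659.731 → ⌈·⌉ = 2660
j=11: r + 10k = 2943.481 → ⌈·⌉ = 2944
j=12: r + 11k = 3227.231 → ⌈·⌉ = 3228
j=13: r + 12k = 3510.981 → ⌈·⌉ = 3511
j=14: r + 13k = 3794.731 → ⌈·⌉ = 3795
j=15: r + 14k = 4078.481 → ⌈·⌉ = 4079
j=16: r + 15k = 4362.231 → ⌈·⌉ = 4363

106, 390, 674, 958, 1241, 1525, 1809, 2093, 2376, 2660, 2944, 3228, 3511, 3795, 4079, 4363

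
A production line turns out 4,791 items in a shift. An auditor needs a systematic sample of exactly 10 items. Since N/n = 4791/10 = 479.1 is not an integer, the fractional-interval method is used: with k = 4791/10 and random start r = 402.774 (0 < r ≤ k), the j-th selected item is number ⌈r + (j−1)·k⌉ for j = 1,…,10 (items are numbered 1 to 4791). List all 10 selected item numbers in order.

403, 882, 1361, 1841, 2320, 2799, 3278, 3757, 4236, 4715

j=1: r + 0k = 402.774 → ⌈·⌉ = 403
j=2: r + 1k = 881.874 → ⌈·⌉ = 882
j=3: r + 2k = 1360.974 → ⌈·⌉ = 1361
j=4: r + 3k = 1840.074 → ⌈·⌉ = 1841
j=5: r + 4k = 2319.174 → ⌈·⌉ = 2320
j=6: r + 5k = 2798.274 → ⌈·⌉ = 2799
j=7: r + 6k = 3277.374 → ⌈·⌉ = 3278
j=8: r + 7k = 3756.474 → ⌈·⌉ = 3757
j=9: r + 8k = 4235.574 → ⌈·⌉ = 4236
j=10: r + 9k = 4714.674 → ⌈·⌉ = 4715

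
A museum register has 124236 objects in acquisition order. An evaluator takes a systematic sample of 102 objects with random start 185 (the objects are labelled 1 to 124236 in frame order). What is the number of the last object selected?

k = 124236/102 = 1218
102nd selection = r + (102−1)·k = 185 + 101×1218 = 185 + 123018 = 123203

123203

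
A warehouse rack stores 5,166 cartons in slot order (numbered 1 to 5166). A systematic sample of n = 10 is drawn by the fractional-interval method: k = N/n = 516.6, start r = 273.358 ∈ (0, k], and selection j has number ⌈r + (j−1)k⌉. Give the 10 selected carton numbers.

j=1: r + 0k = 273.358 → ⌈·⌉ = 274
j=2: r + 1k = 789.958 → ⌈·⌉ = 790
j=3: r + 2k = 1306.558 → ⌈·⌉ = 1307
j=4: r + 3k = 1823.158 → ⌈·⌉ = 1824
j=5: r + 4k = 2339.758 → ⌈·⌉ = 2340
j=6: r + 5k = 2856.358 → ⌈·⌉ = 2857
j=7: r + 6k = 3372.958 → ⌈·⌉ = 3373
j=8: r + 7k = 3889.558 → ⌈·⌉ = 3890
j=9: r + 8k = 4406.158 → ⌈·⌉ = 4407
j=10: r + 9k = 4922.758 → ⌈·⌉ = 4923

274, 790, 1307, 1824, 2340, 2857, 3373, 3890, 4407, 4923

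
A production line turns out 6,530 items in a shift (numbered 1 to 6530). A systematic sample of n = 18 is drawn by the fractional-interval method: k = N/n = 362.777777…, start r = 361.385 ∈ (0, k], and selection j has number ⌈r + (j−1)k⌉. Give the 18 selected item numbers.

j=1: r + 0k = 361.385 → ⌈·⌉ = 362
j=2: r + 1k = 724.162777… → ⌈·⌉ = 725
j=3: r + 2k = 1086.940555… → ⌈·⌉ = 1087
j=4: r + 3k = 1449.718333… → ⌈·⌉ = 1450
j=5: r + 4k = 1812.496111… → ⌈·⌉ = 1813
j=6: r + 5k = 2175.273888… → ⌈·⌉ = 2176
j=7: r + 6k = 2538.051666… → ⌈·⌉ = 2539
j=8: r + 7k = 2900.829444… → ⌈·⌉ = 2901
j=9: r + 8k = 3263.607222… → ⌈·⌉ = 3264
j=10: r + 9k = 3626.385 → ⌈·⌉ = 3627
j=11: r + 10k = 3989.162777… → ⌈·⌉ = 3990
j=12: r + 11k = 4351.940555… → ⌈·⌉ = 4352
j=13: r + 12k = 4714.718333… → ⌈·⌉ = 4715
j=14: r + 13k = 5077.496111… → ⌈·⌉ = 5078
j=15: r + 14k = 5440.273888… → ⌈·⌉ = 5441
j=16: r + 15k = 5803.051666… → ⌈·⌉ = 5804
j=17: r + 16k = 6165.829444… → ⌈·⌉ = 6166
j=18: r + 17k = 6528.607222… → ⌈·⌉ = 6529

362, 725, 1087, 1450, 1813, 2176, 2539, 2901, 3264, 3627, 3990, 4352, 4715, 5078, 5441, 5804, 6166, 6529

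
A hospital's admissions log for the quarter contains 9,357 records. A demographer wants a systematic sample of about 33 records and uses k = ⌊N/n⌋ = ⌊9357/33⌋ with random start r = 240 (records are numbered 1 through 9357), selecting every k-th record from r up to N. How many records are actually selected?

k = ⌊9357/33⌋ = 283
Achieved size = ⌊(9357 − 240)/283⌋ + 1 = ⌊9117/283⌋ + 1 = 32 + 1 = 33
(last selection: 240 + 32×283 = 9296 ≤ 9357; next would be 9579 > 9357)

33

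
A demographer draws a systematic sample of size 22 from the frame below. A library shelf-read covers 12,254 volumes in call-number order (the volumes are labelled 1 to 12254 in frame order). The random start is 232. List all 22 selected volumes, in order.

k = N/n = 12254/22 = 557
volume 1: 232
volume 2: 232 + 557 = 789
volume 3: 789 + 557 = 1346
volume 4: 1346 + 557 = 1903
volume 5: 1903 + 557 = 2460
volume 6: 2460 + 557 = 3017
volume 7: 3017 + 557 = 3574
volume 8: 3574 + 557 = 4131
volume 9: 4131 + 557 = 4688
volume 10: 4688 + 557 = 5245
volume 11: 5245 + 557 = 5802
volume 12: 5802 + 557 = 6359
volume 13: 6359 + 557 = 6916
volume 14: 6916 + 557 = 7473
volume 15: 7473 + 557 = 8030
volume 16: 8030 + 557 = 8587
volume 17: 8587 + 557 = 9144
volume 18: 9144 + 557 = 9701
volume 19: 9701 + 557 = 10258
volume 20: 10258 + 557 = 10815
volume 21: 10815 + 557 = 11372
volume 22: 11372 + 557 = 11929

232, 789, 1346, 1903, 2460, 3017, 3574, 4131, 4688, 5245, 5802, 6359, 6916, 7473, 8030, 8587, 9144, 9701, 10258, 10815, 11372, 11929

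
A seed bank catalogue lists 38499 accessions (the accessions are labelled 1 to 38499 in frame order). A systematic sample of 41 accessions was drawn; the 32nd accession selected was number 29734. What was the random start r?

625

k = 38499/41 = 939
r = 29734 − (32−1)×939 = 29734 − 29109 = 625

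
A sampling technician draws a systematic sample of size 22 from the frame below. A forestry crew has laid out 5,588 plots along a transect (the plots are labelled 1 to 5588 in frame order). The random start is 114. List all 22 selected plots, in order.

114, 368, 622, 876, 1130, 1384, 1638, 1892, 2146, 2400, 2654, 2908, 3162, 3416, 3670, 3924, 4178, 4432, 4686, 4940, 5194, 5448

k = N/n = 5588/22 = 254
plot 1: 114
plot 2: 114 + 254 = 368
plot 3: 368 + 254 = 622
plot 4: 622 + 254 = 876
plot 5: 876 + 254 = 1130
plot 6: 1130 + 254 = 1384
plot 7: 1384 + 254 = 1638
plot 8: 1638 + 254 = 1892
plot 9: 1892 + 254 = 2146
plot 10: 2146 + 254 = 2400
plot 11: 2400 + 254 = 2654
plot 12: 2654 + 254 = 2908
plot 13: 2908 + 254 = 3162
plot 14: 3162 + 254 = 3416
plot 15: 3416 + 254 = 3670
plot 16: 3670 + 254 = 3924
plot 17: 3924 + 254 = 4178
plot 18: 4178 + 254 = 4432
plot 19: 4432 + 254 = 4686
plot 20: 4686 + 254 = 4940
plot 21: 4940 + 254 = 5194
plot 22: 5194 + 254 = 5448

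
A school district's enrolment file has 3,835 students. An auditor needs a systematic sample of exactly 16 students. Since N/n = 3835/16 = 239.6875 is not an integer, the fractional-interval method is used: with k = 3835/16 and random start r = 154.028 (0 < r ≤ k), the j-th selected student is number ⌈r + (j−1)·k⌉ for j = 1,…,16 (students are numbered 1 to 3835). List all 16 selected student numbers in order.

155, 394, 634, 874, 1113, 1353, 1593, 1832, 2072, 2312, 2551, 2791, 3031, 3270, 3510, 3750

j=1: r + 0k = 154.028 → ⌈·⌉ = 155
j=2: r + 1k = 393.7155 → ⌈·⌉ = 394
j=3: r + 2k = 633.403 → ⌈·⌉ = 634
j=4: r + 3k = 873.0905 → ⌈·⌉ = 874
j=5: r + 4k = 1112.778 → ⌈·⌉ = 1113
j=6: r + 5k = 1352.4655 → ⌈·⌉ = 1353
j=7: r + 6k = 1592.153 → ⌈·⌉ = 1593
j=8: r + 7k = 1831.8405 → ⌈·⌉ = 1832
j=9: r + 8k = 2071.528 → ⌈·⌉ = 2072
j=10: r + 9k = 2311.2155 → ⌈·⌉ = 2312
j=11: r + 10k = 2550.903 → ⌈·⌉ = 2551
j=12: r + 11k = 2790.5905 → ⌈·⌉ = 2791
j=13: r + 12k = 3030.278 → ⌈·⌉ = 3031
j=14: r + 13k = 3269.9655 → ⌈·⌉ = 3270
j=15: r + 14k = 3509.653 → ⌈·⌉ = 3510
j=16: r + 15k = 3749.3405 → ⌈·⌉ = 3750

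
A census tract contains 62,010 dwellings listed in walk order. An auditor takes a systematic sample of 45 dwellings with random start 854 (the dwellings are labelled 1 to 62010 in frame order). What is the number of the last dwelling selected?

61486

k = 62010/45 = 1378
45th selection = r + (45−1)·k = 854 + 44×1378 = 854 + 60632 = 61486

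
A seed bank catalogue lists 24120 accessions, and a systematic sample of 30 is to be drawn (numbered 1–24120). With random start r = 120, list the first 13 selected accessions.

120, 924, 1728, 2532, 3336, 4140, 4944, 5748, 6552, 7356, 8160, 8964, 9768

k = N/n = 24120/30 = 804
accession 1: 120
accession 2: 120 + 804 = 924
accession 3: 924 + 804 = 1728
accession 4: 1728 + 804 = 2532
accession 5: 2532 + 804 = 3336
accession 6: 3336 + 804 = 4140
accession 7: 4140 + 804 = 4944
accession 8: 4944 + 804 = 5748
accession 9: 5748 + 804 = 6552
accession 10: 6552 + 804 = 7356
accession 11: 7356 + 804 = 8160
accession 12: 8160 + 804 = 8964
accession 13: 8964 + 804 = 9768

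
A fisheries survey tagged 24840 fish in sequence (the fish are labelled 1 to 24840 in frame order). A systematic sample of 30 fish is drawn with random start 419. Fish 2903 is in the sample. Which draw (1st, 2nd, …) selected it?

k = 24840/30 = 828
position = (2903 − 419)/828 + 1 = 2484/828 + 1 = 3 + 1 = 4

4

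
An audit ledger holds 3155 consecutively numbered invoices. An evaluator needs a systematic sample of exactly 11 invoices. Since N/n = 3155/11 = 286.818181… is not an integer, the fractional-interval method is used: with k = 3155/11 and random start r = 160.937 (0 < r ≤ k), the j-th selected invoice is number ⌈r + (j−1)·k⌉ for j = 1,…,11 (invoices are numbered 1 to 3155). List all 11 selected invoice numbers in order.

161, 448, 735, 1022, 1309, 1596, 1882, 2169, 2456, 2743, 3030

j=1: r + 0k = 160.937 → ⌈·⌉ = 161
j=2: r + 1k = 447.755181… → ⌈·⌉ = 448
j=3: r + 2k = 734.573363… → ⌈·⌉ = 735
j=4: r + 3k = 1021.391545… → ⌈·⌉ = 1022
j=5: r + 4k = 1308.209727… → ⌈·⌉ = 1309
j=6: r + 5k = 1595.027909… → ⌈·⌉ = 1596
j=7: r + 6k = 1881.846090… → ⌈·⌉ = 1882
j=8: r + 7k = 2168.664272… → ⌈·⌉ = 2169
j=9: r + 8k = 2455.482454… → ⌈·⌉ = 2456
j=10: r + 9k = 2742.300636… → ⌈·⌉ = 2743
j=11: r + 10k = 3029.118818… → ⌈·⌉ = 3030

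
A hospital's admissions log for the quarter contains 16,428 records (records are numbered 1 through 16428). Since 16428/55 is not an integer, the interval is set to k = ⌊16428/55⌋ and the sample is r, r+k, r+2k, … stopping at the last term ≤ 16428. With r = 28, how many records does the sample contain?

56

k = ⌊16428/55⌋ = 298
Achieved size = ⌊(16428 − 28)/298⌋ + 1 = ⌊16400/298⌋ + 1 = 55 + 1 = 56
(last selection: 28 + 55×298 = 16418 ≤ 16428; next would be 16716 > 16428)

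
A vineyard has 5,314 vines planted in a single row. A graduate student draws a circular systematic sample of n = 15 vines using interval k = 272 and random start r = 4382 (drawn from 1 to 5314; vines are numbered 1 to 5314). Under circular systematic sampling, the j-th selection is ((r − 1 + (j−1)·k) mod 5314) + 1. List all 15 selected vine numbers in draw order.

Selection 1: 4382
Selection 2: 4382 + 272 = 4654
Selection 3: 4654 + 272 = 4926
Selection 4: 4926 + 272 = 5198
Selection 5: 5198 + 272 = 5470 → 5470 − 5314 = 156
Selection 6: 156 + 272 = 428
Selection 7: 428 + 272 = 700
Selection 8: 700 + 272 = 972
Selection 9: 972 + 272 = 1244
Selection 10: 1244 + 272 = 1516
Selection 11: 1516 + 272 = 1788
Selection 12: 1788 + 272 = 2060
Selection 13: 2060 + 272 = 2332
Selection 14: 2332 + 272 = 2604
Selection 15: 2604 + 272 = 2876

4382, 4654, 4926, 5198, 156, 428, 700, 972, 1244, 1516, 1788, 2060, 2332, 2604, 2876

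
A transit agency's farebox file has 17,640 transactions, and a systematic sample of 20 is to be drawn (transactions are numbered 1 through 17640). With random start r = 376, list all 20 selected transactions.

k = N/n = 17640/20 = 882
transaction 1: 376
transaction 2: 376 + 882 = 1258
transaction 3: 1258 + 882 = 2140
transaction 4: 2140 + 882 = 3022
transaction 5: 3022 + 882 = 3904
transaction 6: 3904 + 882 = 4786
transaction 7: 4786 + 882 = 5668
transaction 8: 5668 + 882 = 6550
transaction 9: 6550 + 882 = 7432
transaction 10: 7432 + 882 = 8314
transaction 11: 8314 + 882 = 9196
transaction 12: 9196 + 882 = 10078
transaction 13: 10078 + 882 = 10960
transaction 14: 10960 + 882 = 11842
transaction 15: 11842 + 882 = 12724
transaction 16: 12724 + 882 = 13606
transaction 17: 13606 + 882 = 14488
transaction 18: 14488 + 882 = 15370
transaction 19: 15370 + 882 = 16252
transaction 20: 16252 + 882 = 17134

376, 1258, 2140, 3022, 3904, 4786, 5668, 6550, 7432, 8314, 9196, 10078, 10960, 11842, 12724, 13606, 14488, 15370, 16252, 17134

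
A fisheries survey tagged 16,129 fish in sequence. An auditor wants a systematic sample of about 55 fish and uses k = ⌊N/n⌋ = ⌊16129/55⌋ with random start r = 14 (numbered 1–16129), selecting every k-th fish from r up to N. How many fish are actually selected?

k = ⌊16129/55⌋ = 293
Achieved size = ⌊(16129 − 14)/293⌋ + 1 = ⌊16115/293⌋ + 1 = 55 + 1 = 56
(last selection: 14 + 55×293 = 16129 ≤ 16129; next would be 16422 > 16129)

56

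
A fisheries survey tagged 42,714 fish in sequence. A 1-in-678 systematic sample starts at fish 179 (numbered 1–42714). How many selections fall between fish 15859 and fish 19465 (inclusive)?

k = 678
First selection ≥ 15859: 179 + ⌈(15859−179)/678⌉·678 = 179 + 24×678 = 16451
Last selection ≤ 19465: 179 + ⌊(19465−179)/678⌋·678 = 179 + 28×678 = 19163
Count = 28 − 24 + 1 = 5

5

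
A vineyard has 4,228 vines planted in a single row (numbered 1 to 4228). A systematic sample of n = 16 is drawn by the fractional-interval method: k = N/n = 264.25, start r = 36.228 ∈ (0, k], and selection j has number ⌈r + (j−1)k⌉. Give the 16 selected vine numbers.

37, 301, 565, 829, 1094, 1358, 1622, 1886, 2151, 2415, 2679, 2943, 3208, 3472, 3736, 4000

j=1: r + 0k = 36.228 → ⌈·⌉ = 37
j=2: r + 1k = 300.478 → ⌈·⌉ = 301
j=3: r + 2k = 564.728 → ⌈·⌉ = 565
j=4: r + 3k = 828.978 → ⌈·⌉ = 829
j=5: r + 4k = 1093.228 → ⌈·⌉ = 1094
j=6: r + 5k = 1357.478 → ⌈·⌉ = 1358
j=7: r + 6k = 1621.728 → ⌈·⌉ = 1622
j=8: r + 7k = 1885.978 → ⌈·⌉ = 1886
j=9: r + 8k = 2150.228 → ⌈·⌉ = 2151
j=10: r + 9k = 2414.478 → ⌈·⌉ = 2415
j=11: r + 10k = 2678.728 → ⌈·⌉ = 2679
j=12: r + 11k = 2942.978 → ⌈·⌉ = 2943
j=13: r + 12k = 3207.228 → ⌈·⌉ = 3208
j=14: r + 13k = 3471.478 → ⌈·⌉ = 3472
j=15: r + 14k = 3735.728 → ⌈·⌉ = 3736
j=16: r + 15k = 3999.978 → ⌈·⌉ = 4000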